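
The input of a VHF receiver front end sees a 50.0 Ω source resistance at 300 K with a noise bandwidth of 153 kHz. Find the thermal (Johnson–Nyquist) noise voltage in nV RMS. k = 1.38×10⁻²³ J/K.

V_n = √(4kTRB)
4kTRB = 4 × 1.38×10⁻²³ × 300 × 5.00×10¹ × 1.53×10⁵ = 1.27×10⁻¹³ V²
V_n = √(1.27×10⁻¹³) = 3.56×10⁻⁷ V = 356 nV

356 nV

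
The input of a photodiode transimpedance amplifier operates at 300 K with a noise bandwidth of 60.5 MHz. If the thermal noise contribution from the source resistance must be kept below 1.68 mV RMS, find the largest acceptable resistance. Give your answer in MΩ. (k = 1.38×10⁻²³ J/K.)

Johnson–Nyquist: V_n = √(4kTRB) ⇒ R = V_n² / (4kTB)
4kTB = 4 × 1.38×10⁻²³ × 300 × 6.05×10⁷ = 1.00×10⁻¹²
R = (1.68×10⁻³)² / 1.00×10⁻¹² = 2.82×10⁶ Ω = 2.82 MΩ

2.82 MΩ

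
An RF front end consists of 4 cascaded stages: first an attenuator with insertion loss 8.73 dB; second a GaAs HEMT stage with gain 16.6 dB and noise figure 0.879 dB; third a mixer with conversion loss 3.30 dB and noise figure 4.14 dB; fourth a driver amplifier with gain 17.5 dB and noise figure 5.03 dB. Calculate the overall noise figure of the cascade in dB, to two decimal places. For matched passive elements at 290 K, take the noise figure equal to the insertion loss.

Convert to linear (a loss of L dB is a gain of −L dB): F_i = 10^(NF_i/10), G_i = 10^(G_i,dB/10)
  Stage 1: F_1 = 10^(8.73/10) = 7.464, G_1 = 10^(−8.73/10) = 0.1340
  Stage 2: F_2 = 10^(0.879/10) = 1.224, G_2 = 10^(16.6/10) = 45.71
  Stage 3: F_3 = 10^(4.14/10) = 2.594, G_3 = 10^(−3.30/10) = 0.4677
  Stage 4: F_4 = 10^(5.03/10) = 3.184, G_4 = 10^(17.5/10) = 56.23
Friis cascade:
  F = 7.464 + (1.224 − 1)/0.1340 + (2.594 − 1)/6.124 + (3.184 − 1)/2.864 = 10.16
NF = 10 log₁₀(10.16) = 10.07 dB

10.07 dB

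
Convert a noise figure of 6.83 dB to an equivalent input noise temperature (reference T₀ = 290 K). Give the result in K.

F = 10^(6.83/10) = 4.81948
T_e = (F − 1)·T₀ = (4.81948 − 1) × 290 = 1108 K

1108 K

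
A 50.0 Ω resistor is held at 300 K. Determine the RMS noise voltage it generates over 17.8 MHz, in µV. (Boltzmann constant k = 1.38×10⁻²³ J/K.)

3.84 µV

V_n = √(4kTRB)
4kTRB = 4 × 1.38×10⁻²³ × 300 × 5.00×10¹ × 1.78×10⁷ = 1.47×10⁻¹¹ V²
V_n = √(1.47×10⁻¹¹) = 3.84×10⁻⁶ V = 3.84 µV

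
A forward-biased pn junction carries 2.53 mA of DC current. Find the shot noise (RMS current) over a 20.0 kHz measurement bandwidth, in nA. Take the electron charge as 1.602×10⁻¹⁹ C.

I_n = √(2qI·B)
2qI·B = 2 × 1.602×10⁻¹⁹ × 2.53×10⁻³ × 2.00×10⁴ = 1.62×10⁻¹⁷ A²
I_n = √(1.62×10⁻¹⁷) = 4.03×10⁻⁹ A = 4.03 nA

4.03 nA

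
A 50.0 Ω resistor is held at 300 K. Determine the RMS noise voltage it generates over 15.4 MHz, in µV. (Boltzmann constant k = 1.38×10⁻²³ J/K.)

V_n = √(4kTRB)
4kTRB = 4 × 1.38×10⁻²³ × 300 × 5.00×10¹ × 1.54×10⁷ = 1.28×10⁻¹¹ V²
V_n = √(1.28×10⁻¹¹) = 3.57×10⁻⁶ V = 3.57 µV

3.57 µV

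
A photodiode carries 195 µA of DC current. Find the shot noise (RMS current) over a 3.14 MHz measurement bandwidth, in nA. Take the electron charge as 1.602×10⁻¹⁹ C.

I_n = √(2qI·B)
2qI·B = 2 × 1.602×10⁻¹⁹ × 1.95×10⁻⁴ × 3.14×10⁶ = 1.96×10⁻¹⁶ A²
I_n = √(1.96×10⁻¹⁶) = 1.40×10⁻⁸ A = 14.0 nA

14.0 nA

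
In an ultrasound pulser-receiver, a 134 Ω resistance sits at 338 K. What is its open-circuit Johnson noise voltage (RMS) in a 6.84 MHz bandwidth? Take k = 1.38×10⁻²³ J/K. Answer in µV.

4.14 µV

V_n = √(4kTRB)
4kTRB = 4 × 1.38×10⁻²³ × 338 × 1.34×10² × 6.84×10⁶ = 1.71×10⁻¹¹ V²
V_n = √(1.71×10⁻¹¹) = 4.14×10⁻⁶ V = 4.14 µV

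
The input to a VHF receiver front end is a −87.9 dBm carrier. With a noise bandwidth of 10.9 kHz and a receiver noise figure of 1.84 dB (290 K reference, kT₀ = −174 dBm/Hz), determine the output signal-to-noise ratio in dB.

Noise floor: N = −174 + 10 log₁₀(B) + NF
10 log₁₀(1.09×10⁴) = 40.37 dB
N = −174 + 40.37 + 1.84 = −131.79 dBm
SNR = P_sig − N = −87.9 − (−131.79) = 43.89 dB → 43.9 dB

43.9 dB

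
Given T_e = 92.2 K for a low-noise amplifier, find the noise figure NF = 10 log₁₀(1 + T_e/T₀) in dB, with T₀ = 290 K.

F = 1 + T_e/T₀ = 1 + 92.2/290 = 1.31793
NF = 10 log₁₀(1.31793) = 1.20 dB

1.20 dB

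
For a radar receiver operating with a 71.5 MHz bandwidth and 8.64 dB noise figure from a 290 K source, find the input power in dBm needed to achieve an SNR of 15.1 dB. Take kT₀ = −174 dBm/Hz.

−71.7 dBm

Sensitivity = −174 + 10 log₁₀(B) + NF + SNR_min
= −174 + 78.54 + 8.64 + 15.1
= −71.72 dBm → −71.7 dBm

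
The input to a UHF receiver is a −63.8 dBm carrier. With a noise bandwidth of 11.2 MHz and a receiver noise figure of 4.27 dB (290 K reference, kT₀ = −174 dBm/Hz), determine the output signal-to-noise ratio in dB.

35.4 dB

Noise floor: N = −174 + 10 log₁₀(B) + NF
10 log₁₀(1.12×10⁷) = 70.49 dB
N = −174 + 70.49 + 4.27 = −99.24 dBm
SNR = P_sig − N = −63.8 − (−99.24) = 35.44 dB → 35.4 dB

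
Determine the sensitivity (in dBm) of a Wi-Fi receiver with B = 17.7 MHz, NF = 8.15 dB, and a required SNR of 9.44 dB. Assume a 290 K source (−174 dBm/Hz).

−83.9 dBm

Sensitivity = −174 + 10 log₁₀(B) + NF + SNR_min
= −174 + 72.48 + 8.15 + 9.44
= −83.93 dBm → −83.9 dBm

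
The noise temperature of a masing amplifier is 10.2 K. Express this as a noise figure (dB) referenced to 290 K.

0.150 dB

F = 1 + T_e/T₀ = 1 + 10.2/290 = 1.03517
NF = 10 log₁₀(1.03517) = 0.150 dB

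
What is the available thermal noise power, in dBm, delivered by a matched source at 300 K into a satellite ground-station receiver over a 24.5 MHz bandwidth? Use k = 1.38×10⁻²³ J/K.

−99.9 dBm

P_n = kTB = 1.38×10⁻²³ × 300 × 2.45×10⁷ = 1.01×10⁻¹³ W
In dBm: 10 log₁₀(1.01×10⁻¹³ / 10⁻³) = −99.9 dBm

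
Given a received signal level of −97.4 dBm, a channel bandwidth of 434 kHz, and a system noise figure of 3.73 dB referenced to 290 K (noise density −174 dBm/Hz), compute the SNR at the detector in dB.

16.5 dB

Noise floor: N = −174 + 10 log₁₀(B) + NF
10 log₁₀(4.34×10⁵) = 56.37 dB
N = −174 + 56.37 + 3.73 = −113.90 dBm
SNR = P_sig − N = −97.4 − (−113.90) = 16.50 dB → 16.5 dB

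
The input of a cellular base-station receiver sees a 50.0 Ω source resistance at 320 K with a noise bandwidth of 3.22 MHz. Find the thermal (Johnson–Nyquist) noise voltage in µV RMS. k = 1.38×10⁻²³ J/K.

1.69 µV

V_n = √(4kTRB)
4kTRB = 4 × 1.38×10⁻²³ × 320 × 5.00×10¹ × 3.22×10⁶ = 2.84×10⁻¹² V²
V_n = √(2.84×10⁻¹²) = 1.69×10⁻⁶ V = 1.69 µV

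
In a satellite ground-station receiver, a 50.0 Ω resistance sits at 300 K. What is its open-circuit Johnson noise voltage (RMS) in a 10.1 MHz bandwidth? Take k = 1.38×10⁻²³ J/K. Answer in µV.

V_n = √(4kTRB)
4kTRB = 4 × 1.38×10⁻²³ × 300 × 5.00×10¹ × 1.01×10⁷ = 8.36×10⁻¹² V²
V_n = √(8.36×10⁻¹²) = 2.89×10⁻⁶ V = 2.89 µV

2.89 µV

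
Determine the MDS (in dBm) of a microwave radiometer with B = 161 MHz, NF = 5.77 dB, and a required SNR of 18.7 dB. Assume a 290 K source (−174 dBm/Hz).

Sensitivity = −174 + 10 log₁₀(B) + NF + SNR_min
= −174 + 82.07 + 5.77 + 18.7
= −67.46 dBm → −67.5 dBm

−67.5 dBm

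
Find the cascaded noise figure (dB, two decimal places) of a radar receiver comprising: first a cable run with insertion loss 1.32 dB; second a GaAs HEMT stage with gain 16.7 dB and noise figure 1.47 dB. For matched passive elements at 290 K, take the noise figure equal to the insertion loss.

2.79 dB

Convert to linear (a loss of L dB is a gain of −L dB): F_i = 10^(NF_i/10), G_i = 10^(G_i,dB/10)
  Stage 1: F_1 = 10^(1.32/10) = 1.355, G_1 = 10^(−1.32/10) = 0.7379
  Stage 2: F_2 = 10^(1.47/10) = 1.403, G_2 = 10^(16.7/10) = 46.77
Friis cascade:
  F = 1.355 + (1.403 − 1)/0.7379 = 1.901
NF = 10 log₁₀(1.901) = 2.79 dB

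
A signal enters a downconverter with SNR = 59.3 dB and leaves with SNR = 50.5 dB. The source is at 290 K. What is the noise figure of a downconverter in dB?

NF (dB) = SNR_in(dB) − SNR_out(dB) when the source is at T₀
NF = 59.3 − 50.5 = 8.8 dB

8.8 dB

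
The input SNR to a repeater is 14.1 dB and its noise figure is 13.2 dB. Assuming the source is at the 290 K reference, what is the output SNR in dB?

By definition F = SNR_in/SNR_out, so in dB: SNR_out = SNR_in − NF
SNR_out = 14.1 − 13.2 = 0.9 dB

0.9 dB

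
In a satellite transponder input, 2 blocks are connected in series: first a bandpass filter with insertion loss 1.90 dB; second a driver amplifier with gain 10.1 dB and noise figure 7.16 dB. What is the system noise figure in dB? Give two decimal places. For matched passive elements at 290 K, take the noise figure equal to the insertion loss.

9.06 dB

Convert to linear (a loss of L dB is a gain of −L dB): F_i = 10^(NF_i/10), G_i = 10^(G_i,dB/10)
  Stage 1: F_1 = 10^(1.90/10) = 1.549, G_1 = 10^(−1.90/10) = 0.6457
  Stage 2: F_2 = 10^(7.16/10) = 5.200, G_2 = 10^(10.1/10) = 10.23
Friis cascade:
  F = 1.549 + (5.200 − 1)/0.6457 = 8.054
NF = 10 log₁₀(8.054) = 9.06 dB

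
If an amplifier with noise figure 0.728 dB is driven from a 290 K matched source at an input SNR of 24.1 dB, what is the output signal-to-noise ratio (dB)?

By definition F = SNR_in/SNR_out, so in dB: SNR_out = SNR_in − NF
SNR_out = 24.1 − 0.728 = 23.372 dB

23.372 dB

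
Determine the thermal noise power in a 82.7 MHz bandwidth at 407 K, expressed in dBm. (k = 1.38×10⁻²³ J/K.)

P_n = kTB = 1.38×10⁻²³ × 407 × 8.27×10⁷ = 4.64×10⁻¹³ W
In dBm: 10 log₁₀(4.64×10⁻¹³ / 10⁻³) = −93.3 dBm

−93.3 dBm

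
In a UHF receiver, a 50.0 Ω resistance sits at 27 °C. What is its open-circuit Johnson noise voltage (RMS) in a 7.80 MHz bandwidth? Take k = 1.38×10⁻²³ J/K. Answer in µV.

T = 27 °C + 273.15 = 300.15 K
V_n = √(4kTRB)
4kTRB = 4 × 1.38×10⁻²³ × 300.15 × 5.00×10¹ × 7.80×10⁶ = 6.46×10⁻¹² V²
V_n = √(6.46×10⁻¹²) = 2.54×10⁻⁶ V = 2.54 µV

2.54 µV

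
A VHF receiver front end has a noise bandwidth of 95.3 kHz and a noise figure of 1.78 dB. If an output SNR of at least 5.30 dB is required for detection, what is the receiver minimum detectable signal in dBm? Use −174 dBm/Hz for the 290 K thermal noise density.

Sensitivity = −174 + 10 log₁₀(B) + NF + SNR_min
= −174 + 49.79 + 1.78 + 5.30
= −117.13 dBm → −117.1 dBm

−117.1 dBm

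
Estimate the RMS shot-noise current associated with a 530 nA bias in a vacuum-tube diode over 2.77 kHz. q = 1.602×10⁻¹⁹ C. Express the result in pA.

21.7 pA

I_n = √(2qI·B)
2qI·B = 2 × 1.602×10⁻¹⁹ × 5.30×10⁻⁷ × 2.77×10³ = 4.70×10⁻²² A²
I_n = √(4.70×10⁻²²) = 2.17×10⁻¹¹ A = 21.7 pA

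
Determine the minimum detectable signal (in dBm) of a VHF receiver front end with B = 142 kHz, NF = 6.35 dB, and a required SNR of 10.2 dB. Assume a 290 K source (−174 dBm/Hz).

−105.9 dBm

Sensitivity = −174 + 10 log₁₀(B) + NF + SNR_min
= −174 + 51.52 + 6.35 + 10.2
= −105.93 dBm → −105.9 dBm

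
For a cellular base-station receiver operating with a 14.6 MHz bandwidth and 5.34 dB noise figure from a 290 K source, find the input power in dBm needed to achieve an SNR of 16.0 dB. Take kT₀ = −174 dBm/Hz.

Sensitivity = −174 + 10 log₁₀(B) + NF + SNR_min
= −174 + 71.64 + 5.34 + 16.0
= −81.02 dBm → −81.0 dBm

−81.0 dBm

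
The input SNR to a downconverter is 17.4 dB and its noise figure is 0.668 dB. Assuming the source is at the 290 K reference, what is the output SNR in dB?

By definition F = SNR_in/SNR_out, so in dB: SNR_out = SNR_in − NF
SNR_out = 17.4 − 0.668 = 16.732 dB

16.732 dB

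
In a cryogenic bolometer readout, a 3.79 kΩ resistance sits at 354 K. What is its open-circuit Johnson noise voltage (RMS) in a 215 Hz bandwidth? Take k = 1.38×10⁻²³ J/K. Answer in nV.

V_n = √(4kTRB)
4kTRB = 4 × 1.38×10⁻²³ × 354 × 3.79×10³ × 2.15×10² = 1.59×10⁻¹⁴ V²
V_n = √(1.59×10⁻¹⁴) = 1.26×10⁻⁷ V = 126 nV

126 nV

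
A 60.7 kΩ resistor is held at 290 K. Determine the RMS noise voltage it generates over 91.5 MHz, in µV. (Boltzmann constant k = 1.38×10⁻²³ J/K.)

298 µV

V_n = √(4kTRB)
4kTRB = 4 × 1.38×10⁻²³ × 290 × 6.07×10⁴ × 9.15×10⁷ = 8.89×10⁻⁸ V²
V_n = √(8.89×10⁻⁸) = 2.98×10⁻⁴ V = 298 µV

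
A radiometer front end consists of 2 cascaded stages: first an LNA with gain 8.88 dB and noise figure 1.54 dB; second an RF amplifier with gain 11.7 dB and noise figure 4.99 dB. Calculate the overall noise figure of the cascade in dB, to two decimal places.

2.32 dB

Convert to linear (a loss of L dB is a gain of −L dB): F_i = 10^(NF_i/10), G_i = 10^(G_i,dB/10)
  Stage 1: F_1 = 10^(1.54/10) = 1.426, G_1 = 10^(8.88/10) = 7.727
  Stage 2: F_2 = 10^(4.99/10) = 3.155, G_2 = 10^(11.7/10) = 14.79
Friis cascade:
  F = 1.426 + (3.155 − 1)/7.727 = 1.705
NF = 10 log₁₀(1.705) = 2.32 dB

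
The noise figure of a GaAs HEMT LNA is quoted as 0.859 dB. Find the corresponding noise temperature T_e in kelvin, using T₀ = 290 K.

F = 10^(0.859/10) = 1.21871
T_e = (F − 1)·T₀ = (1.21871 − 1) × 290 = 63.4 K

63.4 K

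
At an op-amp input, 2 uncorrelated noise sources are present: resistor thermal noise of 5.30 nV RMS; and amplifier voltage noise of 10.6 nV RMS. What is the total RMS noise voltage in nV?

Uncorrelated sources add in power (mean-square): V_tot = √(ΣV_i²)
V_tot = √[(5.30×10⁻⁹)² + (1.06×10⁻⁸)²] = 1.19×10⁻⁸ V = 11.9 nV

11.9 nV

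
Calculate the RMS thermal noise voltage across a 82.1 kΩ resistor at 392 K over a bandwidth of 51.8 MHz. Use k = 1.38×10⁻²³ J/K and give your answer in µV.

V_n = √(4kTRB)
4kTRB = 4 × 1.38×10⁻²³ × 392 × 8.21×10⁴ × 5.18×10⁷ = 9.20×10⁻⁸ V²
V_n = √(9.20×10⁻⁸) = 3.03×10⁻⁴ V = 303 µV

303 µV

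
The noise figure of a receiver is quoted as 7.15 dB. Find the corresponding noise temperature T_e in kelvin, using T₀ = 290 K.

F = 10^(7.15/10) = 5.188
T_e = (F − 1)·T₀ = (5.188 − 1) × 290 = 1215 K

1215 K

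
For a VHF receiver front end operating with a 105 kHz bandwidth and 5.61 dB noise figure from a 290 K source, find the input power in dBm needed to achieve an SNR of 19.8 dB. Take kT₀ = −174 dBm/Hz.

Sensitivity = −174 + 10 log₁₀(B) + NF + SNR_min
= −174 + 50.21 + 5.61 + 19.8
= −98.38 dBm → −98.4 dBm

−98.4 dBm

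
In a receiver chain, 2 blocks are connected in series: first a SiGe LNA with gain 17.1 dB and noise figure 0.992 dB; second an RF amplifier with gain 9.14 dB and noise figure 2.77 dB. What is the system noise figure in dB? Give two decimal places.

1.05 dB

Convert to linear (a loss of L dB is a gain of −L dB): F_i = 10^(NF_i/10), G_i = 10^(G_i,dB/10)
  Stage 1: F_1 = 10^(0.992/10) = 1.257, G_1 = 10^(17.1/10) = 51.29
  Stage 2: F_2 = 10^(2.77/10) = 1.892, G_2 = 10^(9.14/10) = 8.204
Friis cascade:
  F = 1.257 + (1.892 − 1)/51.29 = 1.274
NF = 10 log₁₀(1.274) = 1.05 dB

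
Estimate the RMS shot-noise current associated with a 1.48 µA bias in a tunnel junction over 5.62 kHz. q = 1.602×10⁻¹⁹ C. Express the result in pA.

51.6 pA

I_n = √(2qI·B)
2qI·B = 2 × 1.602×10⁻¹⁹ × 1.48×10⁻⁶ × 5.62×10³ = 2.66×10⁻²¹ A²
I_n = √(2.66×10⁻²¹) = 5.16×10⁻¹¹ A = 51.6 pA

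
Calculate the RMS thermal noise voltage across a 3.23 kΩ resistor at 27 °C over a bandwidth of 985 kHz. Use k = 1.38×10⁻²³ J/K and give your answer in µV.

7.26 µV

T = 27 °C + 273.15 = 300.15 K
V_n = √(4kTRB)
4kTRB = 4 × 1.38×10⁻²³ × 300.15 × 3.23×10³ × 9.85×10⁵ = 5.27×10⁻¹¹ V²
V_n = √(5.27×10⁻¹¹) = 7.26×10⁻⁶ V = 7.26 µV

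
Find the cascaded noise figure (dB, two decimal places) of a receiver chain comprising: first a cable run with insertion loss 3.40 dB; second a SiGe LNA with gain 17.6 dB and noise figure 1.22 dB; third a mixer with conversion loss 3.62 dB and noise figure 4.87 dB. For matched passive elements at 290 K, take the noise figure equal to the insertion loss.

4.74 dB

Convert to linear (a loss of L dB is a gain of −L dB): F_i = 10^(NF_i/10), G_i = 10^(G_i,dB/10)
  Stage 1: F_1 = 10^(3.40/10) = 2.188, G_1 = 10^(−3.40/10) = 0.4571
  Stage 2: F_2 = 10^(1.22/10) = 1.324, G_2 = 10^(17.6/10) = 57.54
  Stage 3: F_3 = 10^(4.87/10) = 3.069, G_3 = 10^(−3.62/10) = 0.4345
Friis cascade:
  F = 2.188 + (1.324 − 1)/0.4571 + (3.069 − 1)/26.30 = 2.976
NF = 10 log₁₀(2.976) = 4.74 dB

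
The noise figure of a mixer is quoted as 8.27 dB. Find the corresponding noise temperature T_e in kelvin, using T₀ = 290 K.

F = 10^(8.27/10) = 6.71429
T_e = (F − 1)·T₀ = (6.71429 − 1) × 290 = 1657 K

1657 K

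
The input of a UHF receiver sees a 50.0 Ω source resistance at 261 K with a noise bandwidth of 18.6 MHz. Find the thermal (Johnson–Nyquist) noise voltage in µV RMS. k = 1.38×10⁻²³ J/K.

V_n = √(4kTRB)
4kTRB = 4 × 1.38×10⁻²³ × 261 × 5.00×10¹ × 1.86×10⁷ = 1.34×10⁻¹¹ V²
V_n = √(1.34×10⁻¹¹) = 3.66×10⁻⁶ V = 3.66 µV

3.66 µV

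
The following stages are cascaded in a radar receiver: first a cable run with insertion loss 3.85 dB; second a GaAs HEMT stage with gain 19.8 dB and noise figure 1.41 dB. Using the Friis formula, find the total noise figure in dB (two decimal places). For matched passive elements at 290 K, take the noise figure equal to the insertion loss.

5.26 dB

Convert to linear (a loss of L dB is a gain of −L dB): F_i = 10^(NF_i/10), G_i = 10^(G_i,dB/10)
  Stage 1: F_1 = 10^(3.85/10) = 2.427, G_1 = 10^(−3.85/10) = 0.4121
  Stage 2: F_2 = 10^(1.41/10) = 1.384, G_2 = 10^(19.8/10) = 95.50
Friis cascade:
  F = 2.427 + (1.384 − 1)/0.4121 = 3.357
NF = 10 log₁₀(3.357) = 5.26 dB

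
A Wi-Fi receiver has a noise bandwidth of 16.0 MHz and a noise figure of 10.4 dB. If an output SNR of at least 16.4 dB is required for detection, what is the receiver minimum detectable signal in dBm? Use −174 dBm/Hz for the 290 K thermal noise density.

−75.2 dBm

Sensitivity = −174 + 10 log₁₀(B) + NF + SNR_min
= −174 + 72.04 + 10.4 + 16.4
= −75.16 dBm → −75.2 dBm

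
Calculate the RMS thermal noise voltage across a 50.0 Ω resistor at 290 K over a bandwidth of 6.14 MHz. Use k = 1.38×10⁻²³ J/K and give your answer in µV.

2.22 µV

V_n = √(4kTRB)
4kTRB = 4 × 1.38×10⁻²³ × 290 × 5.00×10¹ × 6.14×10⁶ = 4.91×10⁻¹² V²
V_n = √(4.91×10⁻¹²) = 2.22×10⁻⁶ V = 2.22 µV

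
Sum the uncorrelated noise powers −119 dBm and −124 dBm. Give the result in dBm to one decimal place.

−117.8 dBm

Convert to linear, add, convert back:
P₁ = 1.26×10⁻¹⁵ W, P₂ = 3.98×10⁻¹⁶ W
P_tot = 1.66×10⁻¹⁵ W → 10 log₁₀(P_tot / 10⁻³) = −117.8 dBm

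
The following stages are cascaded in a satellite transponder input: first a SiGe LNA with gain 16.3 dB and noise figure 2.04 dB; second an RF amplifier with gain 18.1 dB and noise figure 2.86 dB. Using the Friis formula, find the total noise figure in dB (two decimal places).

2.10 dB

Convert to linear (a loss of L dB is a gain of −L dB): F_i = 10^(NF_i/10), G_i = 10^(G_i,dB/10)
  Stage 1: F_1 = 10^(2.04/10) = 1.600, G_1 = 10^(16.3/10) = 42.66
  Stage 2: F_2 = 10^(2.86/10) = 1.932, G_2 = 10^(18.1/10) = 64.57
Friis cascade:
  F = 1.600 + (1.932 − 1)/42.66 = 1.621
NF = 10 log₁₀(1.621) = 2.10 dB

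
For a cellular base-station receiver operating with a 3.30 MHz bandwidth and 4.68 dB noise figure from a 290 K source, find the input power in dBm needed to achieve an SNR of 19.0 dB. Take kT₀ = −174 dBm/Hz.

Sensitivity = −174 + 10 log₁₀(B) + NF + SNR_min
= −174 + 65.19 + 4.68 + 19.0
= −85.13 dBm → −85.1 dBm

−85.1 dBm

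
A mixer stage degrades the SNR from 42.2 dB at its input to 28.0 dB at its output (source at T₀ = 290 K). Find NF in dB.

NF (dB) = SNR_in(dB) − SNR_out(dB) when the source is at T₀
NF = 42.2 − 28.0 = 14.2 dB

14.2 dB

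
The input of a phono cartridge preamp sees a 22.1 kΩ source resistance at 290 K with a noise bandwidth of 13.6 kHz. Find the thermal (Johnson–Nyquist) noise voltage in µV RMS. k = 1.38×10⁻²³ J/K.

V_n = √(4kTRB)
4kTRB = 4 × 1.38×10⁻²³ × 290 × 2.21×10⁴ × 1.36×10⁴ = 4.81×10⁻¹² V²
V_n = √(4.81×10⁻¹²) = 2.19×10⁻⁶ V = 2.19 µV

2.19 µV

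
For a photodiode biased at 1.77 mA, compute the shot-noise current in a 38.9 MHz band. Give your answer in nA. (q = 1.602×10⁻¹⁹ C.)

149 nA

I_n = √(2qI·B)
2qI·B = 2 × 1.602×10⁻¹⁹ × 1.77×10⁻³ × 3.89×10⁷ = 2.21×10⁻¹⁴ A²
I_n = √(2.21×10⁻¹⁴) = 1.49×10⁻⁷ A = 149 nA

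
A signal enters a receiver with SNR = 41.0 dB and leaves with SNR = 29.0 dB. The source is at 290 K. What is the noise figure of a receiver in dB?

NF (dB) = SNR_in(dB) − SNR_out(dB) when the source is at T₀
NF = 41.0 − 29.0 = 12.0 dB

12.0 dB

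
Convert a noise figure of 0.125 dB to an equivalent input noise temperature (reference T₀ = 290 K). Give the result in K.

F = 10^(0.125/10) = 1.0292
T_e = (F − 1)·T₀ = (1.0292 − 1) × 290 = 8.47 K

8.47 K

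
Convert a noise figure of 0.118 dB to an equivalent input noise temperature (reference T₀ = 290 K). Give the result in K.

F = 10^(0.118/10) = 1.02754
T_e = (F − 1)·T₀ = (1.02754 − 1) × 290 = 7.99 K

7.99 K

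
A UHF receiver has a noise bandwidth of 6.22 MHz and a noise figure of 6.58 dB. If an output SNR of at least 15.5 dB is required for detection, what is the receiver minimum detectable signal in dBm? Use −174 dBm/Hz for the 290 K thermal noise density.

Sensitivity = −174 + 10 log₁₀(B) + NF + SNR_min
= −174 + 67.94 + 6.58 + 15.5
= −83.98 dBm → −84.0 dBm

−84.0 dBm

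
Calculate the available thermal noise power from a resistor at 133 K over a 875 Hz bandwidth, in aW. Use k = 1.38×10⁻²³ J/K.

1.61 aW

P_n = kTB = 1.38×10⁻²³ × 133 × 8.75×10² = 1.61×10⁻¹⁸ W = 1.61 aW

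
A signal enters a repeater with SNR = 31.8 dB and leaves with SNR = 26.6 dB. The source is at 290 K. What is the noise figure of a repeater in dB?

5.2 dB

NF (dB) = SNR_in(dB) − SNR_out(dB) when the source is at T₀
NF = 31.8 − 26.6 = 5.2 dB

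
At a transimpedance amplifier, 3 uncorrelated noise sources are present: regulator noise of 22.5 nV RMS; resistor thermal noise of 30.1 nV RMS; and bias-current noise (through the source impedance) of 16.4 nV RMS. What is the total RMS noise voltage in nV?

Uncorrelated sources add in power (mean-square): V_tot = √(ΣV_i²)
V_tot = √[(2.25×10⁻⁸)² + (3.01×10⁻⁸)² + (1.64×10⁻⁸)²] = 4.10×10⁻⁸ V = 41.0 nV

41.0 nV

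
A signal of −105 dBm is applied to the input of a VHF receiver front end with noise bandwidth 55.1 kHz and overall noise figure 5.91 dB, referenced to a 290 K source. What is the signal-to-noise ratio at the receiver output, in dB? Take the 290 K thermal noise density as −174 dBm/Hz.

15.7 dB

Noise floor: N = −174 + 10 log₁₀(B) + NF
10 log₁₀(5.51×10⁴) = 47.41 dB
N = −174 + 47.41 + 5.91 = −120.68 dBm
SNR = P_sig − N = −105 − (−120.68) = 15.68 dB → 15.7 dB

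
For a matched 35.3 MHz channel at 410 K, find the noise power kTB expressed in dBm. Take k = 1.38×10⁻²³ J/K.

−97.0 dBm

P_n = kTB = 1.38×10⁻²³ × 410 × 3.53×10⁷ = 2.00×10⁻¹³ W
In dBm: 10 log₁₀(2.00×10⁻¹³ / 10⁻³) = −97.0 dBm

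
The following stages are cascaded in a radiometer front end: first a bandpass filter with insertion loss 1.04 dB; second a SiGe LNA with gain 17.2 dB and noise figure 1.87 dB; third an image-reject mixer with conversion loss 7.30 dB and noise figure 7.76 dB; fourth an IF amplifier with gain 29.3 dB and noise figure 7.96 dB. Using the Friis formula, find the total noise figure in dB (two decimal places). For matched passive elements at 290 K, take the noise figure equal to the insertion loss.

4.41 dB

Convert to linear (a loss of L dB is a gain of −L dB): F_i = 10^(NF_i/10), G_i = 10^(G_i,dB/10)
  Stage 1: F_1 = 10^(1.04/10) = 1.271, G_1 = 10^(−1.04/10) = 0.7870
  Stage 2: F_2 = 10^(1.87/10) = 1.538, G_2 = 10^(17.2/10) = 52.48
  Stage 3: F_3 = 10^(7.76/10) = 5.970, G_3 = 10^(−7.30/10) = 0.1862
  Stage 4: F_4 = 10^(7.96/10) = 6.252, G_4 = 10^(29.3/10) = 851.1
Friis cascade:
  F = 1.271 + (1.538 − 1)/0.7870 + (5.970 − 1)/41.30 + (6.252 − 1)/7.691 = 2.757
NF = 10 log₁₀(2.757) = 4.41 dB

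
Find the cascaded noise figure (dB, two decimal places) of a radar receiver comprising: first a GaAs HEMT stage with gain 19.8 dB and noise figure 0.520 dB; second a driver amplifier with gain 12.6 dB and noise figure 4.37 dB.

0.59 dB

Convert to linear (a loss of L dB is a gain of −L dB): F_i = 10^(NF_i/10), G_i = 10^(G_i,dB/10)
  Stage 1: F_1 = 10^(0.520/10) = 1.127, G_1 = 10^(19.8/10) = 95.50
  Stage 2: F_2 = 10^(4.37/10) = 2.735, G_2 = 10^(12.6/10) = 18.20
Friis cascade:
  F = 1.127 + (2.735 − 1)/95.50 = 1.145
NF = 10 log₁₀(1.145) = 0.59 dB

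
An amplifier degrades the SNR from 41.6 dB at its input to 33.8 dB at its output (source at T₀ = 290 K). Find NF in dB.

7.8 dB

NF (dB) = SNR_in(dB) − SNR_out(dB) when the source is at T₀
NF = 41.6 − 33.8 = 7.8 dB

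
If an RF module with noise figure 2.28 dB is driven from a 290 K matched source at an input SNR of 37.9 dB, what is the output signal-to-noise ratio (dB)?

35.62 dB

By definition F = SNR_in/SNR_out, so in dB: SNR_out = SNR_in − NF
SNR_out = 37.9 − 2.28 = 35.62 dB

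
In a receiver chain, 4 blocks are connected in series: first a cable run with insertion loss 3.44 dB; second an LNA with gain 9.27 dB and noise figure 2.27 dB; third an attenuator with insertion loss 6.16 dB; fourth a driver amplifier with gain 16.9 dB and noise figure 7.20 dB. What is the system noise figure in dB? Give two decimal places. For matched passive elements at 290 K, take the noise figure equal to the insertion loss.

9.60 dB

Convert to linear (a loss of L dB is a gain of −L dB): F_i = 10^(NF_i/10), G_i = 10^(G_i,dB/10)
  Stage 1: F_1 = 10^(3.44/10) = 2.208, G_1 = 10^(−3.44/10) = 0.4529
  Stage 2: F_2 = 10^(2.27/10) = 1.687, G_2 = 10^(9.27/10) = 8.453
  Stage 3: F_3 = 10^(6.16/10) = 4.130, G_3 = 10^(−6.16/10) = 0.2421
  Stage 4: F_4 = 10^(7.20/10) = 5.248, G_4 = 10^(16.9/10) = 48.98
Friis cascade:
  F = 2.208 + (1.687 − 1)/0.4529 + (4.130 − 1)/3.828 + (5.248 − 1)/0.9268 = 9.125
NF = 10 log₁₀(9.125) = 9.60 dB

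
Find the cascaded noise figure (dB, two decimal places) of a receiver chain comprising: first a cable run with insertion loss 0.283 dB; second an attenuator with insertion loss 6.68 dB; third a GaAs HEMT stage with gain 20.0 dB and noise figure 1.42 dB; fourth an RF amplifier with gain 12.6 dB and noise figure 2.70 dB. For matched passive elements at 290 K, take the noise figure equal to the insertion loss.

Convert to linear (a loss of L dB is a gain of −L dB): F_i = 10^(NF_i/10), G_i = 10^(G_i,dB/10)
  Stage 1: F_1 = 10^(0.283/10) = 1.067, G_1 = 10^(−0.283/10) = 0.9369
  Stage 2: F_2 = 10^(6.68/10) = 4.656, G_2 = 10^(−6.68/10) = 0.2148
  Stage 3: F_3 = 10^(1.42/10) = 1.387, G_3 = 10^(20.0/10) = 100.0
  Stage 4: F_4 = 10^(2.70/10) = 1.862, G_4 = 10^(12.6/10) = 18.20
Friis cascade:
  F = 1.067 + (4.656 − 1)/0.9369 + (1.387 − 1)/0.2012 + (1.862 − 1)/20.12 = 6.934
NF = 10 log₁₀(6.934) = 8.41 dB

8.41 dB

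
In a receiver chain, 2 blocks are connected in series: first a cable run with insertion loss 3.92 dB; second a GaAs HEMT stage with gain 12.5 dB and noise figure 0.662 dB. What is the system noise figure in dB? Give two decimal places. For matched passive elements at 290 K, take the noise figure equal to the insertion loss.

Convert to linear (a loss of L dB is a gain of −L dB): F_i = 10^(NF_i/10), G_i = 10^(G_i,dB/10)
  Stage 1: F_1 = 10^(3.92/10) = 2.466, G_1 = 10^(−3.92/10) = 0.4055
  Stage 2: F_2 = 10^(0.662/10) = 1.165, G_2 = 10^(12.5/10) = 17.78
Friis cascade:
  F = 2.466 + (1.165 − 1)/0.4055 = 2.872
NF = 10 log₁₀(2.872) = 4.58 dB

4.58 dB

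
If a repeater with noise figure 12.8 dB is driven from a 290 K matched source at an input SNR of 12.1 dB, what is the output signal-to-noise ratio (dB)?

−0.7 dB

By definition F = SNR_in/SNR_out, so in dB: SNR_out = SNR_in − NF
SNR_out = 12.1 − 12.8 = −0.7 dB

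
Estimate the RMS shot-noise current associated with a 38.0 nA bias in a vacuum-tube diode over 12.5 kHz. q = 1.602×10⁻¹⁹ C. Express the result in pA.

I_n = √(2qI·B)
2qI·B = 2 × 1.602×10⁻¹⁹ × 3.80×10⁻⁸ × 1.25×10⁴ = 1.52×10⁻²² A²
I_n = √(1.52×10⁻²²) = 1.23×10⁻¹¹ A = 12.3 pA

12.3 pA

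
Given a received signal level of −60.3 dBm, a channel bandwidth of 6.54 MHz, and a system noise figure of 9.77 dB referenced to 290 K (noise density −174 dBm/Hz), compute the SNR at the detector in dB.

Noise floor: N = −174 + 10 log₁₀(B) + NF
10 log₁₀(6.54×10⁶) = 68.16 dB
N = −174 + 68.16 + 9.77 = −96.07 dBm
SNR = P_sig − N = −60.3 − (−96.07) = 35.77 dB → 35.8 dB

35.8 dB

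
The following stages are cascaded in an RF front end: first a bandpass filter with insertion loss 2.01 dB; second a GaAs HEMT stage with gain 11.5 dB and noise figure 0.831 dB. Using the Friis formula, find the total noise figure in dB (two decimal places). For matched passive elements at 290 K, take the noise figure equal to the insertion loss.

2.84 dB

Convert to linear (a loss of L dB is a gain of −L dB): F_i = 10^(NF_i/10), G_i = 10^(G_i,dB/10)
  Stage 1: F_1 = 10^(2.01/10) = 1.589, G_1 = 10^(−2.01/10) = 0.6295
  Stage 2: F_2 = 10^(0.831/10) = 1.211, G_2 = 10^(11.5/10) = 14.13
Friis cascade:
  F = 1.589 + (1.211 − 1)/0.6295 = 1.924
NF = 10 log₁₀(1.924) = 2.84 dB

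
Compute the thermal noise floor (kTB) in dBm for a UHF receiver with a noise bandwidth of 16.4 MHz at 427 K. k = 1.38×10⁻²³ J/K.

−100.1 dBm

P_n = kTB = 1.38×10⁻²³ × 427 × 1.64×10⁷ = 9.66×10⁻¹⁴ W
In dBm: 10 log₁₀(9.66×10⁻¹⁴ / 10⁻³) = −100.1 dBm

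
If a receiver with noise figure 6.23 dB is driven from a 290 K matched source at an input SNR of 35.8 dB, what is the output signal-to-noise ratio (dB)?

By definition F = SNR_in/SNR_out, so in dB: SNR_out = SNR_in − NF
SNR_out = 35.8 − 6.23 = 29.57 dB

29.57 dB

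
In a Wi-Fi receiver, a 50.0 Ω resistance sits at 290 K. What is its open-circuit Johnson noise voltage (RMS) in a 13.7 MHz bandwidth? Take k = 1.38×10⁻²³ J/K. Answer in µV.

3.31 µV

V_n = √(4kTRB)
4kTRB = 4 × 1.38×10⁻²³ × 290 × 5.00×10¹ × 1.37×10⁷ = 1.10×10⁻¹¹ V²
V_n = √(1.10×10⁻¹¹) = 3.31×10⁻⁶ V = 3.31 µV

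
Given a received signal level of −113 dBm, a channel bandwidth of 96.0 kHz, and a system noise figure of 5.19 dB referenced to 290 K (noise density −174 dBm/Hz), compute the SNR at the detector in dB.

6.0 dB

Noise floor: N = −174 + 10 log₁₀(B) + NF
10 log₁₀(9.60×10⁴) = 49.82 dB
N = −174 + 49.82 + 5.19 = −118.99 dBm
SNR = P_sig − N = −113 − (−118.99) = 5.99 dB → 6.0 dB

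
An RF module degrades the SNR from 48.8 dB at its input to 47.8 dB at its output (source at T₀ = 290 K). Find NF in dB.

NF (dB) = SNR_in(dB) − SNR_out(dB) when the source is at T₀
NF = 48.8 − 47.8 = 1.0 dB

1.0 dB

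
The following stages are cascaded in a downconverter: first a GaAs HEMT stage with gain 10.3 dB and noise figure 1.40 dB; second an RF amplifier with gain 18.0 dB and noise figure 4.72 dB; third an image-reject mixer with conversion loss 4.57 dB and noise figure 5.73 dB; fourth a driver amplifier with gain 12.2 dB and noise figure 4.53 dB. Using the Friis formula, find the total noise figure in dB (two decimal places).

Convert to linear (a loss of L dB is a gain of −L dB): F_i = 10^(NF_i/10), G_i = 10^(G_i,dB/10)
  Stage 1: F_1 = 10^(1.40/10) = 1.380, G_1 = 10^(10.3/10) = 10.72
  Stage 2: F_2 = 10^(4.72/10) = 2.965, G_2 = 10^(18.0/10) = 63.10
  Stage 3: F_3 = 10^(5.73/10) = 3.741, G_3 = 10^(−4.57/10) = 0.3491
  Stage 4: F_4 = 10^(4.53/10) = 2.838, G_4 = 10^(12.2/10) = 16.60
Friis cascade:
  F = 1.380 + (2.965 − 1)/10.72 + (3.741 − 1)/676.1 + (2.838 − 1)/236.0 = 1.576
NF = 10 log₁₀(1.576) = 1.97 dB

1.97 dB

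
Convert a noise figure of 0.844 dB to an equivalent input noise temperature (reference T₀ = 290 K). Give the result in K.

F = 10^(0.844/10) = 1.21451
T_e = (F − 1)·T₀ = (1.21451 − 1) × 290 = 62.2 K

62.2 K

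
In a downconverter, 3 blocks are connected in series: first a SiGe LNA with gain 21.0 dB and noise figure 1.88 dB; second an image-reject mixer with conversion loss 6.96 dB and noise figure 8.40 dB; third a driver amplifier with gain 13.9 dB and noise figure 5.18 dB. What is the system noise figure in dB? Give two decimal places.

Convert to linear (a loss of L dB is a gain of −L dB): F_i = 10^(NF_i/10), G_i = 10^(G_i,dB/10)
  Stage 1: F_1 = 10^(1.88/10) = 1.542, G_1 = 10^(21.0/10) = 125.9
  Stage 2: F_2 = 10^(8.40/10) = 6.918, G_2 = 10^(−6.96/10) = 0.2014
  Stage 3: F_3 = 10^(5.18/10) = 3.296, G_3 = 10^(13.9/10) = 24.55
Friis cascade:
  F = 1.542 + (6.918 − 1)/125.9 + (3.296 − 1)/25.35 = 1.679
NF = 10 log₁₀(1.679) = 2.25 dB

2.25 dB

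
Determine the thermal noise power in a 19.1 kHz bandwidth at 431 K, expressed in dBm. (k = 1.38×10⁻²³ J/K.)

P_n = kTB = 1.38×10⁻²³ × 431 × 1.91×10⁴ = 1.14×10⁻¹⁶ W
In dBm: 10 log₁₀(1.14×10⁻¹⁶ / 10⁻³) = −129.4 dBm

−129.4 dBm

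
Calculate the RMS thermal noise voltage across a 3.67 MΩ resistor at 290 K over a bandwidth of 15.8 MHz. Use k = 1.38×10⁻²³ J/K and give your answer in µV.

963 µV

V_n = √(4kTRB)
4kTRB = 4 × 1.38×10⁻²³ × 290 × 3.67×10⁶ × 1.58×10⁷ = 9.28×10⁻⁷ V²
V_n = √(9.28×10⁻⁷) = 9.63×10⁻⁴ V = 963 µV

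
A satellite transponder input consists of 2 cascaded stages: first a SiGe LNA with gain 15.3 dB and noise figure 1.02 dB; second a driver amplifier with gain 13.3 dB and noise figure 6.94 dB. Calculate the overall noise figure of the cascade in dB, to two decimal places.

1.40 dB

Convert to linear (a loss of L dB is a gain of −L dB): F_i = 10^(NF_i/10), G_i = 10^(G_i,dB/10)
  Stage 1: F_1 = 10^(1.02/10) = 1.265, G_1 = 10^(15.3/10) = 33.88
  Stage 2: F_2 = 10^(6.94/10) = 4.943, G_2 = 10^(13.3/10) = 21.38
Friis cascade:
  F = 1.265 + (4.943 − 1)/33.88 = 1.381
NF = 10 log₁₀(1.381) = 1.40 dB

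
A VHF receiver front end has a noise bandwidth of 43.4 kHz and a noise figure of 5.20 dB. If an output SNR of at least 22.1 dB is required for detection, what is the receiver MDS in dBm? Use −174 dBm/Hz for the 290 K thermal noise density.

Sensitivity = −174 + 10 log₁₀(B) + NF + SNR_min
= −174 + 46.37 + 5.20 + 22.1
= −100.33 dBm → −100.3 dBm

−100.3 dBm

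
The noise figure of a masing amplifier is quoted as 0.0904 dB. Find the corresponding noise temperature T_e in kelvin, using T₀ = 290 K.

6.10 K

F = 10^(0.0904/10) = 1.02103
T_e = (F − 1)·T₀ = (1.02103 − 1) × 290 = 6.10 K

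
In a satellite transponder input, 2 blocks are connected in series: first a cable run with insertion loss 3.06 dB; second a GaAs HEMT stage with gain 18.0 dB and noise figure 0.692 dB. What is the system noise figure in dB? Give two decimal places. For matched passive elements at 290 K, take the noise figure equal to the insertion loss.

3.75 dB

Convert to linear (a loss of L dB is a gain of −L dB): F_i = 10^(NF_i/10), G_i = 10^(G_i,dB/10)
  Stage 1: F_1 = 10^(3.06/10) = 2.023, G_1 = 10^(−3.06/10) = 0.4943
  Stage 2: F_2 = 10^(0.692/10) = 1.173, G_2 = 10^(18.0/10) = 63.10
Friis cascade:
  F = 2.023 + (1.173 − 1)/0.4943 = 2.372
NF = 10 log₁₀(2.372) = 3.75 dB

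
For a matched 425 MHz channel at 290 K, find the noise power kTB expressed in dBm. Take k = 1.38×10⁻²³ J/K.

−87.7 dBm

P_n = kTB = 1.38×10⁻²³ × 290 × 4.25×10⁸ = 1.70×10⁻¹² W
In dBm: 10 log₁₀(1.70×10⁻¹² / 10⁻³) = −87.7 dBm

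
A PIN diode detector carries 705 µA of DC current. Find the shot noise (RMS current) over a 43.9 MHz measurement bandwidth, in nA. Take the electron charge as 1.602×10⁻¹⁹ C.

99.6 nA

I_n = √(2qI·B)
2qI·B = 2 × 1.602×10⁻¹⁹ × 7.05×10⁻⁴ × 4.39×10⁷ = 9.92×10⁻¹⁵ A²
I_n = √(9.92×10⁻¹⁵) = 9.96×10⁻⁸ A = 99.6 nA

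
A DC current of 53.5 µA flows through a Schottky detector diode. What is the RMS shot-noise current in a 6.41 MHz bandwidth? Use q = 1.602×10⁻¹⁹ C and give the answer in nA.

10.5 nA

I_n = √(2qI·B)
2qI·B = 2 × 1.602×10⁻¹⁹ × 5.35×10⁻⁵ × 6.41×10⁶ = 1.10×10⁻¹⁶ A²
I_n = √(1.10×10⁻¹⁶) = 1.05×10⁻⁸ A = 10.5 nA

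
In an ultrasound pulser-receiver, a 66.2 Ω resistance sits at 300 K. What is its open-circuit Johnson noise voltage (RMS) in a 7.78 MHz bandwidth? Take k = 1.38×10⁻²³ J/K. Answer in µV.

V_n = √(4kTRB)
4kTRB = 4 × 1.38×10⁻²³ × 300 × 6.62×10¹ × 7.78×10⁶ = 8.53×10⁻¹² V²
V_n = √(8.53×10⁻¹²) = 2.92×10⁻⁶ V = 2.92 µV

2.92 µV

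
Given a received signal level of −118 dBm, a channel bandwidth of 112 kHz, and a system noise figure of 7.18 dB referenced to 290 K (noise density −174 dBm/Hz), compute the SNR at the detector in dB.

−1.7 dB

Noise floor: N = −174 + 10 log₁₀(B) + NF
10 log₁₀(1.12×10⁵) = 50.49 dB
N = −174 + 50.49 + 7.18 = −116.33 dBm
SNR = P_sig − N = −118 − (−116.33) = −1.67 dB → −1.7 dB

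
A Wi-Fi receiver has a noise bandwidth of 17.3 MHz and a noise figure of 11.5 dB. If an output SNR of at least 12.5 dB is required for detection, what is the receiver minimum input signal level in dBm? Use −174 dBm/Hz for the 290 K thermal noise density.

−77.6 dBm

Sensitivity = −174 + 10 log₁₀(B) + NF + SNR_min
= −174 + 72.38 + 11.5 + 12.5
= −77.62 dBm → −77.6 dBm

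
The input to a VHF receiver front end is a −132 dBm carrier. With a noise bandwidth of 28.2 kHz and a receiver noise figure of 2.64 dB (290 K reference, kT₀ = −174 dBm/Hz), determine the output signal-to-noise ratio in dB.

−5.1 dB

Noise floor: N = −174 + 10 log₁₀(B) + NF
10 log₁₀(2.82×10⁴) = 44.5 dB
N = −174 + 44.5 + 2.64 = −126.86 dBm
SNR = P_sig − N = −132 − (−126.86) = −5.14 dB → −5.1 dB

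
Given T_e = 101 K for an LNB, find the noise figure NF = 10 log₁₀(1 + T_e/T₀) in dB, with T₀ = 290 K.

1.30 dB

F = 1 + T_e/T₀ = 1 + 101/290 = 1.34828
NF = 10 log₁₀(1.34828) = 1.30 dB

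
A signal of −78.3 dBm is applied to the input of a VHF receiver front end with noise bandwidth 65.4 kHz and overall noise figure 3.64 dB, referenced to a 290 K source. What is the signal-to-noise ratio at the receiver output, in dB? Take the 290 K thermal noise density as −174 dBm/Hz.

Noise floor: N = −174 + 10 log₁₀(B) + NF
10 log₁₀(6.54×10⁴) = 48.16 dB
N = −174 + 48.16 + 3.64 = −122.20 dBm
SNR = P_sig − N = −78.3 − (−122.20) = 43.90 dB → 43.9 dB

43.9 dB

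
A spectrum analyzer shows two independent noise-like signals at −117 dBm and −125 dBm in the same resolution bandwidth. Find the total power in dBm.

−116.4 dBm

Convert to linear, add, convert back:
P₁ = 2.00×10⁻¹⁵ W, P₂ = 3.16×10⁻¹⁶ W
P_tot = 2.31×10⁻¹⁵ W → 10 log₁₀(P_tot / 10⁻³) = −116.4 dBm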